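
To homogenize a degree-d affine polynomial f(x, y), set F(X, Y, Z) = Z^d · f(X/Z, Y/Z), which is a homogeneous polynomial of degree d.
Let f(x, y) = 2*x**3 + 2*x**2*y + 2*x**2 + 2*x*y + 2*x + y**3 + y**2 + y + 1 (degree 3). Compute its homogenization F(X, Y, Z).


F(X, Y, Z) = 2*X**3 + 2*X**2*Y + 2*X**2*Z + 2*X*Y*Z + 2*X*Z**2 + Y**3 + Y**2*Z + Y*Z**2 + Z**3

deg(f) = 3.
Substitute x = X/Z, y = Y/Z into f, then multiply by Z^3.
  monomial 2·x^3·y^0 ↦ 2·X^3·Y^0·Z^0.
  monomial 2·x^2·y^1 ↦ 2·X^2·Y^1·Z^0.
  monomial 2·x^2·y^0 ↦ 2·X^2·Y^0·Z^1.
  monomial 2·x^1·y^1 ↦ 2·X^1·Y^1·Z^1.
  monomial 2·x^1·y^0 ↦ 2·X^1·Y^0·Z^2.
  monomial 1·x^0·y^3 ↦ 1·X^0·Y^3·Z^0.
  monomial 1·x^0·y^2 ↦ 1·X^0·Y^2·Z^1.
  monomial 1·x^0·y^1 ↦ 1·X^0·Y^1·Z^2.
  monomial 1·x^0·y^0 ↦ 1·X^0·Y^0·Z^3.
Collecting: F(X, Y, Z) = 2*X**3 + 2*X**2*Y + 2*X**2*Z + 2*X*Y*Z + 2*X*Z**2 + Y**3 + Y**2*Z + Y*Z**2 + Z**3.


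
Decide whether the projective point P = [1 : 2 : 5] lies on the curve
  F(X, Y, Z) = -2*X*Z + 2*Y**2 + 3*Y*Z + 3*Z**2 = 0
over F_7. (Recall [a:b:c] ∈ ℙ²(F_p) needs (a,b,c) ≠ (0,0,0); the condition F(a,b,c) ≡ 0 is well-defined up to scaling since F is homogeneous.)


F(1,2,5) ≡ 5 (mod 7); P is NOT on the curve.

Evaluate F(1, 2, 5) term-by-term (mod 7).
  -2*X*Z ↦ -2·1·1·5 = -10
  2*Y**2 ↦ 2·1·4·1 = 8
  3*Y*Z ↦ 3·1·2·5 = 30
  3*Z**2 ↦ 3·1·1·25 = 75
Sum: F(1, 2, 5) = (-10) + (8) + (30) + (75) = 103.
Reducing mod 7: 103 ≡ 5 (mod 7).
Since F(a, b, c) ≡ 5 ≠ 0 (mod 7), P does NOT lie on the curve.


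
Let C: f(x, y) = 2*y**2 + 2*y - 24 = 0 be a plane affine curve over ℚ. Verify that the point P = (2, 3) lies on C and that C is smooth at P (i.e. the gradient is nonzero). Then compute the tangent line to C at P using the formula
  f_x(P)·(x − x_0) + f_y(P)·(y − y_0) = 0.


Tangent line at P: 14*y - 42 = 0.

Step 1: f(2, 3) = 0, so P lies on C.
Step 2: partial derivatives
  f_x(x, y) = 0, f_y(x, y) = 4*y + 2.
  f_x(P) = 0, f_y(P) = 14 (gradient nonzero, so P is smooth).
Step 3: tangent line at P: 0·(x − 2) + 14·(y − 3) = 0.
Expanding: 14*y - 42 = 0.


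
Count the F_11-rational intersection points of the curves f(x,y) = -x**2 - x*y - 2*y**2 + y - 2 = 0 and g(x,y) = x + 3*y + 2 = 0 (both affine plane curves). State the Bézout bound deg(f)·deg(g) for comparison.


Common zeros: ∅; count = 0; Bézout bound = 2.

deg(f) = 2, deg(g) = 1, so Bézout bound = 2.
Scan x ∈ F_11. For each x, list the y ∈ F_11 with f(x, y) ≡ 0 and those with g(x, y) ≡ 0 (mod 11); the common zeros in that column are the intersection.
  x = 0: f ≡ 0 at y ∈ ∅; g ≡ 0 at y ∈ {3}; common: ∅.
  x = 1: f ≡ 0 at y ∈ {2, 9}; g ≡ 0 at y ∈ {10}; common: ∅.
  x = 2: f ≡ 0 at y ∈ ∅; g ≡ 0 at y ∈ {6}; common: ∅.
  x = 3: f ≡ 0 at y ∈ {0, 10}; g ≡ 0 at y ∈ {2}; common: ∅.
  x = 4: f ≡ 0 at y ∈ ∅; g ≡ 0 at y ∈ {9}; common: ∅.
  x = 5: f ≡ 0 at y ∈ {1, 8}; g ≡ 0 at y ∈ {5}; common: ∅.
  x = 6: f ≡ 0 at y ∈ ∅; g ≡ 0 at y ∈ {1}; common: ∅.
  x = 7: f ≡ 0 at y ∈ ∅; g ≡ 0 at y ∈ {8}; common: ∅.
  x = 8: f ≡ 0 at y ∈ {0, 2}; g ≡ 0 at y ∈ {4}; common: ∅.
  x = 9: f ≡ 0 at y ∈ {8, 10}; g ≡ 0 at y ∈ {0}; common: ∅.
  x = 10: f ≡ 0 at y ∈ ∅; g ≡ 0 at y ∈ {7}; common: ∅.
Collecting: common zeros = ∅, so the count is 0.
Comparison with the Bézout bound: 0 ≤ 2 = deg(f)·deg(g), as expected for curves with no common component (the affine F_11-count falls short of the bound because intersections may lie at infinity, over extension fields, or carry multiplicity).


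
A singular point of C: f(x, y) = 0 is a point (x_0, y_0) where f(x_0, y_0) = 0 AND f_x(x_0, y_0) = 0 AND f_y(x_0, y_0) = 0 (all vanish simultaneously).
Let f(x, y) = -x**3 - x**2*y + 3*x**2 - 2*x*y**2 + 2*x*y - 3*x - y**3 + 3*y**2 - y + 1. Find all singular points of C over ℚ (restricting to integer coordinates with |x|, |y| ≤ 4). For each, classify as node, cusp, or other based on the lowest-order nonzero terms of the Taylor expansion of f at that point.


Singular points: {(1, 0)}; classification: cusp.

Compute partial derivatives:
  f_x = -3*x**2 - 2*x*y + 6*x - 2*y**2 + 2*y - 3.
  f_y = -x**2 - 4*x*y + 2*x - 3*y**2 + 6*y - 1.
Scan x_0 ∈ {−4, ..., 4}. For each x_0, f_y(x_0, y) is a polynomial in y; find its integer roots y ∈ {−4, ..., 4}, then test f_x and f at those candidates.
  x = -4: f_y(-4, y) = -3*y**2 + 22*y - 25; no integer root y with |y| ≤ 4.
  x = -3: f_y(-3, y) = -3*y**2 + 18*y - 16; no integer root y with |y| ≤ 4.
  x = -2: f_y(-2, y) = -3*y**2 + 14*y - 9; no integer root y with |y| ≤ 4.
  x = -1: f_y(-1, y) = -3*y**2 + 10*y - 4; no integer root y with |y| ≤ 4.
  x = 0: f_y(0, y) = -3*y**2 + 6*y - 1; no integer root y with |y| ≤ 4.
  x = 1: f_y(1, y) = -3*y**2 + 2*y; vanishes at y ∈ {0}. (1, 0): f_x = 0, f = 0 — SINGULAR.
  x = 2: f_y(2, y) = -3*y**2 - 2*y - 1; no integer root y with |y| ≤ 4.
  x = 3: f_y(3, y) = -3*y**2 - 6*y - 4; no integer root y with |y| ≤ 4.
  x = 4: f_y(4, y) = -3*y**2 - 10*y - 9; no integer root y with |y| ≤ 4.
Only singular point on the grid: (1, 0).
Classify: substitute x = 1 + u, y = 0 + v and expand: f = -u**3 - u**2*v - 2*u*v**2 - v**3 + v**2.
No constant or linear terms (consistent with a singular point). Quadratic part: v**2. Cubic part: -u**3 - u**2*v - 2*u*v**2 - v**3.
The quadratic part v**2 is a perfect square, so there is a single (double) tangent line v = 0, i.e. y = 0. Restricting the cubic part to that line (v = 0) leaves -u**3 ≠ 0, so f is not divisible by v and the branch is v² ≈ u**3 to lowest order — this is a cusp.
Classification: cusp.


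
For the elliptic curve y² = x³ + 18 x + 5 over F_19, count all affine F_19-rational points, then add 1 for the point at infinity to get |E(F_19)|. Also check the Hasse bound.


Affine points = {(0, 9), (0, 10), (1, 9), (1, 10), (2, 7), (2, 12), (5, 7), (5, 12), (6, 5), (6, 14), (10, 8), (10, 11), (12, 7), (12, 12), (13, 2), (13, 17), (16, 0), (18, 9), (18, 10)}; affine count = 19; |E(F_19)| = 20.

Discriminant check: Δ ∝ 4a³ + 27b² = 4·18³ + 27·5² = 4·5832 + 27·25 ≡ 6 (mod 19). Nonzero ⇒ E is nonsingular.
For each x ∈ F_19, compute rhs = x³ + 18·x + 5 mod 19, then count y ∈ F_19 with y² ≡ rhs.
  x = 0: rhs = 5, matching y values: 9, 10 (2 points).
  x = 1: rhs = 5, matching y values: 9, 10 (2 points).
  x = 2: rhs = 11, matching y values: 7, 12 (2 points).
  x = 3: rhs = 10, matching y values: none (0 points).
  x = 4: rhs = 8, matching y values: none (0 points).
  x = 5: rhs = 11, matching y values: 7, 12 (2 points).
  x = 6: rhs = 6, matching y values: 5, 14 (2 points).
  x = 7: rhs = 18, matching y values: none (0 points).
  x = 8: rhs = 15, matching y values: none (0 points).
  x = 9: rhs = 3, matching y values: none (0 points).
  x = 10: rhs = 7, matching y values: 8, 11 (2 points).
  x = 11: rhs = 14, matching y values: none (0 points).
  x = 12: rhs = 11, matching y values: 7, 12 (2 points).
  x = 13: rhs = 4, matching y values: 2, 17 (2 points).
  x = 14: rhs = 18, matching y values: none (0 points).
  x = 15: rhs = 2, matching y values: none (0 points).
  x = 16: rhs = 0, matching y values: 0 (1 points).
  x = 17: rhs = 18, matching y values: none (0 points).
  x = 18: rhs = 5, matching y values: 9, 10 (2 points).
Total affine count: 19.
Full point count |E(F_19)| = 19 + 1 = 20.
Hasse bound: |20 − (19+1)| = |0| = 0 ≤ 2√19 ≈ 8.7178 ✓.


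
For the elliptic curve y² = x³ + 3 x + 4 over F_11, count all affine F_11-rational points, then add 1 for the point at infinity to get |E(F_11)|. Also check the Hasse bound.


Affine points = {(0, 2), (0, 9), (4, 5), (4, 6), (5, 1), (5, 10), (7, 4), (7, 7), (8, 1), (8, 10), (9, 1), (9, 10), (10, 0)}; affine count = 13; |E(F_11)| = 14.

Discriminant check: Δ ∝ 4a³ + 27b² = 4·3³ + 27·4² = 4·27 + 27·16 ≡ 1 (mod 11). Nonzero ⇒ E is nonsingular.
For each x ∈ F_11, compute rhs = x³ + 3·x + 4 mod 11, then count y ∈ F_11 with y² ≡ rhs.
  x = 0: rhs = 4, matching y values: 2, 9 (2 points).
  x = 1: rhs = 8, matching y values: none (0 points).
  x = 2: rhs = 7, matching y values: none (0 points).
  x = 3: rhs = 7, matching y values: none (0 points).
  x = 4: rhs = 3, matching y values: 5, 6 (2 points).
  x = 5: rhs = 1, matching y values: 1, 10 (2 points).
  x = 6: rhs = 7, matching y values: none (0 points).
  x = 7: rhs = 5, matching y values: 4, 7 (2 points).
  x = 8: rhs = 1, matching y values: 1, 10 (2 points).
  x = 9: rhs = 1, matching y values: 1, 10 (2 points).
  x = 10: rhs = 0, matching y values: 0 (1 points).
Total affine count: 13.
Full point count |E(F_11)| = 13 + 1 = 14.
Hasse bound: |14 − (11+1)| = |2| = 2 ≤ 2√11 ≈ 6.6332 ✓.


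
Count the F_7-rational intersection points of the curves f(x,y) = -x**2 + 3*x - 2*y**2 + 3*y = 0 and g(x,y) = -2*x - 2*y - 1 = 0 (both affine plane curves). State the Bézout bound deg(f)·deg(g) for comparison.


Common zeros: {(1, 2), (3, 0)}; count = 2; Bézout bound = 2.

deg(f) = 2, deg(g) = 1, so Bézout bound = 2.
Scan x ∈ F_7. For each x, list the y ∈ F_7 with f(x, y) ≡ 0 and those with g(x, y) ≡ 0 (mod 7); the common zeros in that column are the intersection.
  x = 0: f ≡ 0 at y ∈ {0, 5}; g ≡ 0 at y ∈ {3}; common: ∅.
  x = 1: f ≡ 0 at y ∈ {2, 3}; g ≡ 0 at y ∈ {2}; common: {2}.
  x = 2: f ≡ 0 at y ∈ {2, 3}; g ≡ 0 at y ∈ {1}; common: ∅.
  x = 3: f ≡ 0 at y ∈ {0, 5}; g ≡ 0 at y ∈ {0}; common: {0}.
  x = 4: f ≡ 0 at y ∈ ∅; g ≡ 0 at y ∈ {6}; common: ∅.
  x = 5: f ≡ 0 at y ∈ ∅; g ≡ 0 at y ∈ {5}; common: ∅.
  x = 6: f ≡ 0 at y ∈ ∅; g ≡ 0 at y ∈ {4}; common: ∅.
Collecting: common zeros = {(1, 2), (3, 0)}, so the count is 2.
Comparison with the Bézout bound: 2 ≤ 2 = deg(f)·deg(g), as expected for curves with no common component (the bound is attained).


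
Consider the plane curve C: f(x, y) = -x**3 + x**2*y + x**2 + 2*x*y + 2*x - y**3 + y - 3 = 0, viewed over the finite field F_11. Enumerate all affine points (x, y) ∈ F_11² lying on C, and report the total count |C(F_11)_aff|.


Affine F_11-points: {(2, 6), (2, 10), (3, 1), (7, 1), (7, 5), (8, 6), (9, 4), (9, 9), (10, 2)}; count = 9.

For each of the 121 pairs (x, y) ∈ F_11², evaluate f(x, y) mod 11. Record the zeros.
  x = 0: [0↦8, 1↦8, 2↦2, 3↦6, 4↦3, 5↦9, 6↦7, 7↦2, 8↦10, 9↦3, 10↦8]  zeros at y ∈ ∅
  x = 1: [0↦10, 1↦2, 2↦10, 3↦6, 4↦6, 5↦4, 6↦5, 7↦3, 8↦3, 9↦10, 10↦7]  zeros at y ∈ ∅
  x = 2: [0↦8, 1↦5, 2↦7, 3↦8, 4↦2, 5↦5, 6↦0, 7↦3, 8↦8, 9↦9, 10↦0]  zeros at y ∈ {6, 10}
  x = 3: [0↦7, 1↦0, 2↦9, 3↦6, 4↦7, 5↦6, 6↦8, 7↦7, 8↦8, 9↦5, 10↦3]  zeros at y ∈ {1}
  x = 4: [0↦1, 1↦3, 2↦10, 3↦5, 4↦4, 5↦1, 6↦1, 7↦9, 8↦8, 9↦3, 10↦10]  zeros at y ∈ ∅
  x = 5: [0↦6, 1↦8, 2↦4, 3↦10, 4↦9, 5↦6, 6↦6, 7↦3, 8↦2, 9↦8, 10↦4]  zeros at y ∈ ∅
  x = 6: [0↦5, 1↦9, 2↦7, 3↦4, 4↦5, 5↦4, 6↦6, 7↦5, 8↦6, 9↦3, 10↦1]  zeros at y ∈ ∅
  x = 7: [0↦3, 1↦0, 2↦2, 3↦3, 4↦8, 5↦0, 6↦6, 7↦9, 8↦3, 9↦4, 10↦6]  zeros at y ∈ {1, 5}
  x = 8: [0↦5, 1↦8, 2↦5, 3↦1, 4↦1, 5↦10, 6↦0, 7↦9, 8↦9, 9↦5, 10↦2]  zeros at y ∈ {6}
  x = 9: [0↦5, 1↦5, 2↦10, 3↦3, 4↦0, 5↦6, 6↦4, 7↦10, 8↦7, 9↦0, 10↦5]  zeros at y ∈ {4, 9}
  x = 10: [0↦8, 1↦7, 2↦0, 3↦3, 4↦10, 5↦4, 6↦1, 7↦6, 8↦2, 9↦5, 10↦9]  zeros at y ∈ {2}
Collecting zeros: affine points = {(2, 6), (2, 10), (3, 1), (7, 1), (7, 5), (8, 6), (9, 4), (9, 9), (10, 2)}.
Total count |C(F_11)_aff| = 9.


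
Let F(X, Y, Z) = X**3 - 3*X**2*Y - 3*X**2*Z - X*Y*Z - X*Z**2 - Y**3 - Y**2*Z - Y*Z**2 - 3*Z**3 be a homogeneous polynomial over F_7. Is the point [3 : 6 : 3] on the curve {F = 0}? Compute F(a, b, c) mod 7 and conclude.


F(3,6,3) ≡ 0 (mod 7); P is on the curve.

Evaluate F(3, 6, 3) term-by-term (mod 7).
  X**3 ↦ 1·27·1·1 = 27
  -3*X**2*Y ↦ -3·9·6·1 = -162
  -3*X**2*Z ↦ -3·9·1·3 = -81
  -X*Y*Z ↦ -1·3·6·3 = -54
  -X*Z**2 ↦ -1·3·1·9 = -27
  -Y**3 ↦ -1·1·216·1 = -216
  -Y**2*Z ↦ -1·1·36·3 = -108
  -Y*Z**2 ↦ -1·1·6·9 = -54
  -3*Z**3 ↦ -3·1·1·27 = -81
Sum: F(3, 6, 3) = (27) + (-162) + (-81) + (-54) + (-27) + (-216) + (-108) + (-54) + (-81) = -756.
Reducing mod 7: -756 ≡ 0 (mod 7).
Since F(a, b, c) ≡ 0 (mod 7), P lies on the curve.


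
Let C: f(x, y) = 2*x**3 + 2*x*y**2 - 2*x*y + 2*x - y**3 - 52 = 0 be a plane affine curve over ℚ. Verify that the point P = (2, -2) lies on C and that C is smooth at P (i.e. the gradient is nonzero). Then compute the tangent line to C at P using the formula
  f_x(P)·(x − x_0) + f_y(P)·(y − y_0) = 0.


Tangent line at P: 38*x - 32*y - 140 = 0.

Step 1: f(2, -2) = 0, so P lies on C.
Step 2: partial derivatives
  f_x(x, y) = 6*x**2 + 2*y**2 - 2*y + 2, f_y(x, y) = 4*x*y - 2*x - 3*y**2.
  f_x(P) = 38, f_y(P) = -32 (gradient nonzero, so P is smooth).
Step 3: tangent line at P: 38·(x − 2) + -32·(y − -2) = 0.
Expanding: 38*x - 32*y - 140 = 0.


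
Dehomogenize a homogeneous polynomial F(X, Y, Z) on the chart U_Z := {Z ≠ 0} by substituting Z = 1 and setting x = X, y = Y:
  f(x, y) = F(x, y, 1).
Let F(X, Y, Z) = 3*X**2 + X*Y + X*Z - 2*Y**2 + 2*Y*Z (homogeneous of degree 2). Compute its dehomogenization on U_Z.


f(x, y) = 3*x**2 + x*y + x - 2*y**2 + 2*y

On U_Z we set Z = 1. Each monomial c·X^i·Y^j·Z^k in F becomes c·x^i·y^j·1^k = c·x^i·y^j.
Substituting Z = 1: F(X, Y, 1) = 3*x**2 + x*y + x - 2*y**2 + 2*y.
Note: deg(f) ≤ deg(F) = 2; strict inequality happens when F is divisible by Z (lost terms).


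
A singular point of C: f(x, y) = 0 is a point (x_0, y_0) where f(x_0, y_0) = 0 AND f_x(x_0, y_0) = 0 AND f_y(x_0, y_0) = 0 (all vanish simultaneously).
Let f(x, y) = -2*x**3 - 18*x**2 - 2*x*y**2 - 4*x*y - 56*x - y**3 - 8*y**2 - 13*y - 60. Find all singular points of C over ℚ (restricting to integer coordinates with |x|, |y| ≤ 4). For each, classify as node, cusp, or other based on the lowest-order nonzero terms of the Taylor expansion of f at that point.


Singular points: {(-3, -1)}; classification: cusp.

Compute partial derivatives:
  f_x = -6*x**2 - 36*x - 2*y**2 - 4*y - 56.
  f_y = -4*x*y - 4*x - 3*y**2 - 16*y - 13.
Scan x_0 ∈ {−4, ..., 4}. For each x_0, f_y(x_0, y) is a polynomial in y; find its integer roots y ∈ {−4, ..., 4}, then test f_x and f at those candidates.
  x = -4: f_y(-4, y) = 3 - 3*y**2; vanishes at y ∈ {-1, 1}. (-4, -1): f_x = -6 ≠ 0; (-4, 1): f_x = -14 ≠ 0.
  x = -3: f_y(-3, y) = -3*y**2 - 4*y - 1; vanishes at y ∈ {-1}. (-3, -1): f_x = 0, f = 0 — SINGULAR.
  x = -2: f_y(-2, y) = -3*y**2 - 8*y - 5; vanishes at y ∈ {-1}. (-2, -1): f_x = -6 ≠ 0.
  x = -1: f_y(-1, y) = -3*y**2 - 12*y - 9; vanishes at y ∈ {-3, -1}. (-1, -3): f_x = -32 ≠ 0; (-1, -1): f_x = -24 ≠ 0.
  x = 0: f_y(0, y) = -3*y**2 - 16*y - 13; vanishes at y ∈ {-1}. (0, -1): f_x = -54 ≠ 0.
  x = 1: f_y(1, y) = -3*y**2 - 20*y - 17; vanishes at y ∈ {-1}. (1, -1): f_x = -96 ≠ 0.
  x = 2: f_y(2, y) = -3*y**2 - 24*y - 21; vanishes at y ∈ {-1}. (2, -1): f_x = -150 ≠ 0.
  x = 3: f_y(3, y) = -3*y**2 - 28*y - 25; vanishes at y ∈ {-1}. (3, -1): f_x = -216 ≠ 0.
  x = 4: f_y(4, y) = -3*y**2 - 32*y - 29; vanishes at y ∈ {-1}. (4, -1): f_x = -294 ≠ 0.
Only singular point on the grid: (-3, -1).
Classify: substitute x = -3 + u, y = -1 + v and expand: f = -2*u**3 - 2*u*v**2 - v**3 + v**2.
No constant or linear terms (consistent with a singular point). Quadratic part: v**2. Cubic part: -2*u**3 - 2*u*v**2 - v**3.
The quadratic part v**2 is a perfect square, so there is a single (double) tangent line v = 0, i.e. y = -1. Restricting the cubic part to that line (v = 0) leaves -2*u**3 ≠ 0, so f is not divisible by v and the branch is v² ≈ 2*u**3 to lowest order — this is a cusp.
Classification: cusp.


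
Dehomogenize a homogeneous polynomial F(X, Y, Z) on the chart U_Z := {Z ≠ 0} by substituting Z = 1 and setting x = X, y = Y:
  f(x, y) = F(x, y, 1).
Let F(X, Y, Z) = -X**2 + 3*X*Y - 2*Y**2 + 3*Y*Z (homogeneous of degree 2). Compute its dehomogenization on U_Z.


f(x, y) = -x**2 + 3*x*y - 2*y**2 + 3*y

On U_Z we set Z = 1. Each monomial c·X^i·Y^j·Z^k in F becomes c·x^i·y^j·1^k = c·x^i·y^j.
Substituting Z = 1: F(X, Y, 1) = -x**2 + 3*x*y - 2*y**2 + 3*y.
Note: deg(f) ≤ deg(F) = 2; strict inequality happens when F is divisible by Z (lost terms).


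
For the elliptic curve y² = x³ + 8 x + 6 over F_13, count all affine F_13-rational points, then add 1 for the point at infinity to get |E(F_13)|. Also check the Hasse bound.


Affine points = {(2, 2), (2, 11), (6, 6), (6, 7), (8, 6), (8, 7), (9, 1), (9, 12), (12, 6), (12, 7)}; affine count = 10; |E(F_13)| = 11.

Discriminant check: Δ ∝ 4a³ + 27b² = 4·8³ + 27·6² = 4·512 + 27·36 ≡ 4 (mod 13). Nonzero ⇒ E is nonsingular.
For each x ∈ F_13, compute rhs = x³ + 8·x + 6 mod 13, then count y ∈ F_13 with y² ≡ rhs.
  x = 0: rhs = 6, matching y values: none (0 points).
  x = 1: rhs = 2, matching y values: none (0 points).
  x = 2: rhs = 4, matching y values: 2, 11 (2 points).
  x = 3: rhs = 5, matching y values: none (0 points).
  x = 4: rhs = 11, matching y values: none (0 points).
  x = 5: rhs = 2, matching y values: none (0 points).
  x = 6: rhs = 10, matching y values: 6, 7 (2 points).
  x = 7: rhs = 2, matching y values: none (0 points).
  x = 8: rhs = 10, matching y values: 6, 7 (2 points).
  x = 9: rhs = 1, matching y values: 1, 12 (2 points).
  x = 10: rhs = 7, matching y values: none (0 points).
  x = 11: rhs = 8, matching y values: none (0 points).
  x = 12: rhs = 10, matching y values: 6, 7 (2 points).
Total affine count: 10.
Full point count |E(F_13)| = 10 + 1 = 11.
Hasse bound: |11 − (13+1)| = |-3| = 3 ≤ 2√13 ≈ 7.2111 ✓.


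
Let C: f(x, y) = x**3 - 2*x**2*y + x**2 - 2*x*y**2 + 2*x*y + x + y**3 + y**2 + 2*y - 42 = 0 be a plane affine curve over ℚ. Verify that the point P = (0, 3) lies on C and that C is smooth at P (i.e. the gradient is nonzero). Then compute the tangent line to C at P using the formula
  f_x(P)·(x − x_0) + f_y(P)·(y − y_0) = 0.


Tangent line at P: -11*x + 35*y - 105 = 0.

Step 1: f(0, 3) = 0, so P lies on C.
Step 2: partial derivatives
  f_x(x, y) = 3*x**2 - 4*x*y + 2*x - 2*y**2 + 2*y + 1, f_y(x, y) = -2*x**2 - 4*x*y + 2*x + 3*y**2 + 2*y + 2.
  f_x(P) = -11, f_y(P) = 35 (gradient nonzero, so P is smooth).
Step 3: tangent line at P: -11·(x − 0) + 35·(y − 3) = 0.
Expanding: -11*x + 35*y - 105 = 0.


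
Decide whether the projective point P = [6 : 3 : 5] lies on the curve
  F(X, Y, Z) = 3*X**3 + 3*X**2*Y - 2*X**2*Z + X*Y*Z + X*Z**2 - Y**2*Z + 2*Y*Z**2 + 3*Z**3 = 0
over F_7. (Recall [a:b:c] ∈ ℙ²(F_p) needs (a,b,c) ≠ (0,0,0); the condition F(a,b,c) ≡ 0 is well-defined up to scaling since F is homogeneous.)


F(6,3,5) ≡ 2 (mod 7); P is NOT on the curve.

Evaluate F(6, 3, 5) term-by-term (mod 7).
  3*X**3 ↦ 3·216·1·1 = 648
  3*X**2*Y ↦ 3·36·3·1 = 324
  -2*X**2*Z ↦ -2·36·1·5 = -360
  X*Y*Z ↦ 1·6·3·5 = 90
  X*Z**2 ↦ 1·6·1·25 = 150
  -Y**2*Z ↦ -1·1·9·5 = -45
  2*Y*Z**2 ↦ 2·1·3·25 = 150
  3*Z**3 ↦ 3·1·1·125 = 375
Sum: F(6, 3, 5) = (648) + (324) + (-360) + (90) + (150) + (-45) + (150) + (375) = 1332.
Reducing mod 7: 1332 ≡ 2 (mod 7).
Since F(a, b, c) ≡ 2 ≠ 0 (mod 7), P does NOT lie on the curve.


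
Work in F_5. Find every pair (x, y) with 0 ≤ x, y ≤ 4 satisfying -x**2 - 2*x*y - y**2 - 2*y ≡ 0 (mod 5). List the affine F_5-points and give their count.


Affine F_5-points: {(0, 0), (0, 3), (2, 2), (4, 2), (4, 3)}; count = 5.

For each of the 25 pairs (x, y) ∈ F_5², evaluate f(x, y) mod 5. Record the zeros.
  x = 0: [0↦0, 1↦2, 2↦2, 3↦0, 4↦1]  zeros at y ∈ {0, 3}
  x = 1: [0↦4, 1↦4, 2↦2, 3↦3, 4↦2]  zeros at y ∈ ∅
  x = 2: [0↦1, 1↦4, 2↦0, 3↦4, 4↦1]  zeros at y ∈ {2}
  x = 3: [0↦1, 1↦2, 2↦1, 3↦3, 4↦3]  zeros at y ∈ ∅
  x = 4: [0↦4, 1↦3, 2↦0, 3↦0, 4↦3]  zeros at y ∈ {2, 3}
Collecting zeros: affine points = {(0, 0), (0, 3), (2, 2), (4, 2), (4, 3)}.
Total count |C(F_5)_aff| = 5.


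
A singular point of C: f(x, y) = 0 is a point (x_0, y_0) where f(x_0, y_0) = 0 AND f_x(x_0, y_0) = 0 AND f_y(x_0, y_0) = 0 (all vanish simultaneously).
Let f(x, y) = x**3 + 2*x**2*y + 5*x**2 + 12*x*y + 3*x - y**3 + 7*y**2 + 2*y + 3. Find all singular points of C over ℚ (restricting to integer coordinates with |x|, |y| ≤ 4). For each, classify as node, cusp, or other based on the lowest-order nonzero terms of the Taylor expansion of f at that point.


Singular points: {(-3, 2)}; classification: cusp.

Compute partial derivatives:
  f_x = 3*x**2 + 4*x*y + 10*x + 12*y + 3.
  f_y = 2*x**2 + 12*x - 3*y**2 + 14*y + 2.
Scan x_0 ∈ {−4, ..., 4}. For each x_0, f_y(x_0, y) is a polynomial in y; find its integer roots y ∈ {−4, ..., 4}, then test f_x and f at those candidates.
  x = -4: f_y(-4, y) = -3*y**2 + 14*y - 14; no integer root y with |y| ≤ 4.
  x = -3: f_y(-3, y) = -3*y**2 + 14*y - 16; vanishes at y ∈ {2}. (-3, 2): f_x = 0, f = 0 — SINGULAR.
  x = -2: f_y(-2, y) = -3*y**2 + 14*y - 14; no integer root y with |y| ≤ 4.
  x = -1: f_y(-1, y) = -3*y**2 + 14*y - 8; vanishes at y ∈ {4}. (-1, 4): f_x = 28 ≠ 0.
  x = 0: f_y(0, y) = -3*y**2 + 14*y + 2; no integer root y with |y| ≤ 4.
  x = 1: f_y(1, y) = -3*y**2 + 14*y + 16; no integer root y with |y| ≤ 4.
  x = 2: f_y(2, y) = -3*y**2 + 14*y + 34; no integer root y with |y| ≤ 4.
  x = 3: f_y(3, y) = -3*y**2 + 14*y + 56; no integer root y with |y| ≤ 4.
  x = 4: f_y(4, y) = -3*y**2 + 14*y + 82; no integer root y with |y| ≤ 4.
Only singular point on the grid: (-3, 2).
Classify: substitute x = -3 + u, y = 2 + v and expand: f = u**3 + 2*u**2*v - v**3 + v**2.
No constant or linear terms (consistent with a singular point). Quadratic part: v**2. Cubic part: u**3 + 2*u**2*v - v**3.
The quadratic part v**2 is a perfect square, so there is a single (double) tangent line v = 0, i.e. y = 2. Restricting the cubic part to that line (v = 0) leaves u**3 ≠ 0, so f is not divisible by v and the branch is v² ≈ -u**3 to lowest order — this is a cusp.
Classification: cusp.


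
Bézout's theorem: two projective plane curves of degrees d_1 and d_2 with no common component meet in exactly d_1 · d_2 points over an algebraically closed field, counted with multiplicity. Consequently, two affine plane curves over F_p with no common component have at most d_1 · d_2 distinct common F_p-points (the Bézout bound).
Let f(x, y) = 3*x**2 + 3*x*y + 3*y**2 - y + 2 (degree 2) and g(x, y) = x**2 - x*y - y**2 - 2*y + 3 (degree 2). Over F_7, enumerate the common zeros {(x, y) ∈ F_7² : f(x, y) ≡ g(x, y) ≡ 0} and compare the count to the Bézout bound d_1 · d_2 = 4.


Common zeros: {(2, 0), (2, 3), (5, 0)}; count = 3; Bézout bound = 4.

deg(f) = 2, deg(g) = 2, so Bézout bound = 4.
Scan x ∈ F_7. For each x, list the y ∈ F_7 with f(x, y) ≡ 0 and those with g(x, y) ≡ 0 (mod 7); the common zeros in that column are the intersection.
  x = 0: f ≡ 0 at y ∈ ∅; g ≡ 0 at y ∈ {1, 4}; common: ∅.
  x = 1: f ≡ 0 at y ∈ {2}; g ≡ 0 at y ∈ {1, 3}; common: ∅.
  x = 2: f ≡ 0 at y ∈ {0, 3}; g ≡ 0 at y ∈ {0, 3}; common: {0, 3}.
  x = 3: f ≡ 0 at y ∈ ∅; g ≡ 0 at y ∈ ∅; common: ∅.
  x = 4: f ≡ 0 at y ∈ {2, 6}; g ≡ 0 at y ∈ {4}; common: ∅.
  x = 5: f ≡ 0 at y ∈ {0}; g ≡ 0 at y ∈ {0}; common: {0}.
  x = 6: f ≡ 0 at y ∈ ∅; g ≡ 0 at y ∈ ∅; common: ∅.
Collecting: common zeros = {(2, 0), (2, 3), (5, 0)}, so the count is 3.
Comparison with the Bézout bound: 3 ≤ 4 = deg(f)·deg(g), as expected for curves with no common component (the affine F_7-count falls short of the bound because intersections may lie at infinity, over extension fields, or carry multiplicity).


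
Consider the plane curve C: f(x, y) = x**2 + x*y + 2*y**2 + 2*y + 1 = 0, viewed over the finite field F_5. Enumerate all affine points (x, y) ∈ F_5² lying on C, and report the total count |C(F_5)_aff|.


Affine F_5-points: {(0, 1), (0, 3), (2, 0), (2, 3), (3, 0), (4, 1)}; count = 6.

For each of the 25 pairs (x, y) ∈ F_5², evaluate f(x, y) mod 5. Record the zeros.
  x = 0: [0↦1, 1↦0, 2↦3, 3↦0, 4↦1]  zeros at y ∈ {1, 3}
  x = 1: [0↦2, 1↦2, 2↦1, 3↦4, 4↦1]  zeros at y ∈ ∅
  x = 2: [0↦0, 1↦1, 2↦1, 3↦0, 4↦3]  zeros at y ∈ {0, 3}
  x = 3: [0↦0, 1↦2, 2↦3, 3↦3, 4↦2]  zeros at y ∈ {0}
  x = 4: [0↦2, 1↦0, 2↦2, 3↦3, 4↦3]  zeros at y ∈ {1}
Collecting zeros: affine points = {(0, 1), (0, 3), (2, 0), (2, 3), (3, 0), (4, 1)}.
Total count |C(F_5)_aff| = 6.


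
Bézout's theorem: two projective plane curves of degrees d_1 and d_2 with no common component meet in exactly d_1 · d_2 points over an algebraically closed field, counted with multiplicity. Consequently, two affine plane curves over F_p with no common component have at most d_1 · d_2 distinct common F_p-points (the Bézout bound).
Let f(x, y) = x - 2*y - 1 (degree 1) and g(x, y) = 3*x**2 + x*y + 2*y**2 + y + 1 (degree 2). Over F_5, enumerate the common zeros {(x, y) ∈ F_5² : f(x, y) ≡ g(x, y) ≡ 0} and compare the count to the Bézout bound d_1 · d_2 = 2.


Common zeros: {(2, 3)}; count = 1; Bézout bound = 2.

deg(f) = 1, deg(g) = 2, so Bézout bound = 2.
Scan x ∈ F_5. For each x, list the y ∈ F_5 with f(x, y) ≡ 0 and those with g(x, y) ≡ 0 (mod 5); the common zeros in that column are the intersection.
  x = 0: f ≡ 0 at y ∈ {2}; g ≡ 0 at y ∈ ∅; common: ∅.
  x = 1: f ≡ 0 at y ∈ {0}; g ≡ 0 at y ∈ ∅; common: ∅.
  x = 2: f ≡ 0 at y ∈ {3}; g ≡ 0 at y ∈ {3}; common: {3}.
  x = 3: f ≡ 0 at y ∈ {1}; g ≡ 0 at y ∈ ∅; common: ∅.
  x = 4: f ≡ 0 at y ∈ {4}; g ≡ 0 at y ∈ ∅; common: ∅.
Collecting: common zeros = {(2, 3)}, so the count is 1.
Comparison with the Bézout bound: 1 ≤ 2 = deg(f)·deg(g), as expected for curves with no common component (the affine F_5-count falls short of the bound because intersections may lie at infinity, over extension fields, or carry multiplicity).


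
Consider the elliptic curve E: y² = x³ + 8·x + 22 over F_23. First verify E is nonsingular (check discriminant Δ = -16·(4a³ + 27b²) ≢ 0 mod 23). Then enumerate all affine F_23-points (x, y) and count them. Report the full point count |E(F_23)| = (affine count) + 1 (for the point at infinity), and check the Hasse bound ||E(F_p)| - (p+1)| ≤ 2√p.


Affine points = {(1, 10), (1, 13), (2, 0), (3, 2), (3, 21), (4, 7), (4, 16), (5, 7), (5, 16), (8, 0), (9, 8), (9, 15), (12, 11), (12, 12), (13, 0), (14, 7), (14, 16), (18, 8), (18, 15), (19, 8), (19, 15), (22, 6), (22, 17)}; affine count = 23; |E(F_23)| = 24.

Discriminant check: Δ ∝ 4a³ + 27b² = 4·8³ + 27·22² = 4·512 + 27·484 ≡ 5 (mod 23). Nonzero ⇒ E is nonsingular.
For each x ∈ F_23, compute rhs = x³ + 8·x + 22 mod 23, then count y ∈ F_23 with y² ≡ rhs.
  x = 0: rhs = 22, matching y values: none (0 points).
  x = 1: rhs = 8, matching y values: 10, 13 (2 points).
  x = 2: rhs = 0, matching y values: 0 (1 points).
  x = 3: rhs = 4, matching y values: 2, 21 (2 points).
  x = 4: rhs = 3, matching y values: 7, 16 (2 points).
  x = 5: rhs = 3, matching y values: 7, 16 (2 points).
  x = 6: rhs = 10, matching y values: none (0 points).
  x = 7: rhs = 7, matching y values: none (0 points).
  x = 8: rhs = 0, matching y values: 0 (1 points).
  x = 9: rhs = 18, matching y values: 8, 15 (2 points).
  x = 10: rhs = 21, matching y values: none (0 points).
  x = 11: rhs = 15, matching y values: none (0 points).
  x = 12: rhs = 6, matching y values: 11, 12 (2 points).
  x = 13: rhs = 0, matching y values: 0 (1 points).
  x = 14: rhs = 3, matching y values: 7, 16 (2 points).
  x = 15: rhs = 21, matching y values: none (0 points).
  x = 16: rhs = 14, matching y values: none (0 points).
  x = 17: rhs = 11, matching y values: none (0 points).
  x = 18: rhs = 18, matching y values: 8, 15 (2 points).
  x = 19: rhs = 18, matching y values: 8, 15 (2 points).
  x = 20: rhs = 17, matching y values: none (0 points).
  x = 21: rhs = 21, matching y values: none (0 points).
  x = 22: rhs = 13, matching y values: 6, 17 (2 points).
Total affine count: 23.
Full point count |E(F_23)| = 23 + 1 = 24.
Hasse bound: |24 − (23+1)| = |0| = 0 ≤ 2√23 ≈ 9.5917 ✓.


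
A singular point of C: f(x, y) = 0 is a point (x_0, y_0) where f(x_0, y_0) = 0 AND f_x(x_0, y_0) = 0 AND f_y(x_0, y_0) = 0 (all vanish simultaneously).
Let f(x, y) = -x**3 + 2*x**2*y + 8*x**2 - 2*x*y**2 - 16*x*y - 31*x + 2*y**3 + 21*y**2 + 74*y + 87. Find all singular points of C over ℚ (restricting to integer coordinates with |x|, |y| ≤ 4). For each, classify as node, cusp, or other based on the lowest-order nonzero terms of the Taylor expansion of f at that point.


Singular points: {(1, -3)}; classification: node.

Compute partial derivatives:
  f_x = -3*x**2 + 4*x*y + 16*x - 2*y**2 - 16*y - 31.
  f_y = 2*x**2 - 4*x*y - 16*x + 6*y**2 + 42*y + 74.
Scan x_0 ∈ {−4, ..., 4}. For each x_0, f_y(x_0, y) is a polynomial in y; find its integer roots y ∈ {−4, ..., 4}, then test f_x and f at those candidates.
  x = -4: f_y(-4, y) = 6*y**2 + 58*y + 170; no integer root y with |y| ≤ 4.
  x = -3: f_y(-3, y) = 6*y**2 + 54*y + 140; no integer root y with |y| ≤ 4.
  x = -2: f_y(-2, y) = 6*y**2 + 50*y + 114; no integer root y with |y| ≤ 4.
  x = -1: f_y(-1, y) = 6*y**2 + 46*y + 92; no integer root y with |y| ≤ 4.
  x = 0: f_y(0, y) = 6*y**2 + 42*y + 74; no integer root y with |y| ≤ 4.
  x = 1: f_y(1, y) = 6*y**2 + 38*y + 60; vanishes at y ∈ {-3}. (1, -3): f_x = 0, f = 0 — SINGULAR.
  x = 2: f_y(2, y) = 6*y**2 + 34*y + 50; no integer root y with |y| ≤ 4.
  x = 3: f_y(3, y) = 6*y**2 + 30*y + 44; no integer root y with |y| ≤ 4.
  x = 4: f_y(4, y) = 6*y**2 + 26*y + 42; no integer root y with |y| ≤ 4.
Only singular point on the grid: (1, -3).
Classify: substitute x = 1 + u, y = -3 + v and expand: f = -u**3 + 2*u**2*v - u**2 - 2*u*v**2 + 2*v**3 + v**2.
No constant or linear terms (consistent with a singular point). Quadratic part: -u**2 + v**2. Cubic part: -u**3 + 2*u**2*v - 2*u*v**2 + 2*v**3.
The quadratic part v**2 - u**2 = (v − u)(v + u) splits into two distinct linear factors, so there are two distinct tangent lines y − -3 = ±(x − 1) — this is a node (ordinary double point).
Classification: node.


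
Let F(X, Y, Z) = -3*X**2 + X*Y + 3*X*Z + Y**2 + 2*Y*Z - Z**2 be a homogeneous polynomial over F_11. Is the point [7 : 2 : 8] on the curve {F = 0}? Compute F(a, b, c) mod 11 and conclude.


F(7,2,8) ≡ 7 (mod 11); P is NOT on the curve.

Evaluate F(7, 2, 8) term-by-term (mod 11).
  -3*X**2 ↦ -3·49·1·1 = -147
  X*Y ↦ 1·7·2·1 = 14
  3*X*Z ↦ 3·7·1·8 = 168
  Y**2 ↦ 1·1·4·1 = 4
  2*Y*Z ↦ 2·1·2·8 = 32
  -Z**2 ↦ -1·1·1·64 = -64
Sum: F(7, 2, 8) = (-147) + (14) + (168) + (4) + (32) + (-64) = 7.
Reducing mod 11: 7 ≡ 7 (mod 11).
Since F(a, b, c) ≡ 7 ≠ 0 (mod 11), P does NOT lie on the curve.


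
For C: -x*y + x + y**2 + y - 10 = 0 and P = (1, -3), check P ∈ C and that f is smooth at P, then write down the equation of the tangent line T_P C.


Tangent line at P: 4*x - 6*y - 22 = 0.

Step 1: f(1, -3) = 0, so P lies on C.
Step 2: partial derivatives
  f_x(x, y) = 1 - y, f_y(x, y) = -x + 2*y + 1.
  f_x(P) = 4, f_y(P) = -6 (gradient nonzero, so P is smooth).
Step 3: tangent line at P: 4·(x − 1) + -6·(y − -3) = 0.
Expanding: 4*x - 6*y - 22 = 0.


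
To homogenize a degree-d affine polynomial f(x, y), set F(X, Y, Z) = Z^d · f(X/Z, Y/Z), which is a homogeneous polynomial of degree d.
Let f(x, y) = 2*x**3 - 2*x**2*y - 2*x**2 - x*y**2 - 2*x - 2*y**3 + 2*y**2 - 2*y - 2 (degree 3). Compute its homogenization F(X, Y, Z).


F(X, Y, Z) = 2*X**3 - 2*X**2*Y - 2*X**2*Z - X*Y**2 - 2*X*Z**2 - 2*Y**3 + 2*Y**2*Z - 2*Y*Z**2 - 2*Z**3

deg(f) = 3.
Substitute x = X/Z, y = Y/Z into f, then multiply by Z^3.
  monomial 2·x^3·y^0 ↦ 2·X^3·Y^0·Z^0.
  monomial -2·x^2·y^1 ↦ -2·X^2·Y^1·Z^0.
  monomial -2·x^2·y^0 ↦ -2·X^2·Y^0·Z^1.
  monomial -1·x^1·y^2 ↦ -1·X^1·Y^2·Z^0.
  monomial -2·x^1·y^0 ↦ -2·X^1·Y^0·Z^2.
  monomial -2·x^0·y^3 ↦ -2·X^0·Y^3·Z^0.
  monomial 2·x^0·y^2 ↦ 2·X^0·Y^2·Z^1.
  monomial -2·x^0·y^1 ↦ -2·X^0·Y^1·Z^2.
  monomial -2·x^0·y^0 ↦ -2·X^0·Y^0·Z^3.
Collecting: F(X, Y, Z) = 2*X**3 - 2*X**2*Y - 2*X**2*Z - X*Y**2 - 2*X*Z**2 - 2*Y**3 + 2*Y**2*Z - 2*Y*Z**2 - 2*Z**3.


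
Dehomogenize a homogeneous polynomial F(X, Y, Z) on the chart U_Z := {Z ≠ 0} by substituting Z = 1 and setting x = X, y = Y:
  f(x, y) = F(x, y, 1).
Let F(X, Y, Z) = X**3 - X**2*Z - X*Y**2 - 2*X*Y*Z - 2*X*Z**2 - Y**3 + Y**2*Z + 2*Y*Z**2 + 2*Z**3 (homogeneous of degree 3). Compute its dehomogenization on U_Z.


f(x, y) = x**3 - x**2 - x*y**2 - 2*x*y - 2*x - y**3 + y**2 + 2*y + 2

On U_Z we set Z = 1. Each monomial c·X^i·Y^j·Z^k in F becomes c·x^i·y^j·1^k = c·x^i·y^j.
Substituting Z = 1: F(X, Y, 1) = x**3 - x**2 - x*y**2 - 2*x*y - 2*x - y**3 + y**2 + 2*y + 2.
Note: deg(f) ≤ deg(F) = 3; strict inequality happens when F is divisible by Z (lost terms).


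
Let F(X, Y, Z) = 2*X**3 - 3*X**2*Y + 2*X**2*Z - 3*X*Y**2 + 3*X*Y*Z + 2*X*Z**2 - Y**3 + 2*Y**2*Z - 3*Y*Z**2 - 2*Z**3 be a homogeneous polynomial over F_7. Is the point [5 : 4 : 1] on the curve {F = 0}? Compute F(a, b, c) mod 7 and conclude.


F(5,4,1) ≡ 1 (mod 7); P is NOT on the curve.

Evaluate F(5, 4, 1) term-by-term (mod 7).
  2*X**3 ↦ 2·125·1·1 = 250
  -3*X**2*Y ↦ -3·25·4·1 = -300
  2*X**2*Z ↦ 2·25·1·1 = 50
  -3*X*Y**2 ↦ -3·5·16·1 = -240
  3*X*Y*Z ↦ 3·5·4·1 = 60
  2*X*Z**2 ↦ 2·5·1·1 = 10
  -Y**3 ↦ -1·1·64·1 = -64
  2*Y**2*Z ↦ 2·1·16·1 = 32
  -3*Y*Z**2 ↦ -3·1·4·1 = -12
  -2*Z**3 ↦ -2·1·1·1 = -2
Sum: F(5, 4, 1) = (250) + (-300) + (50) + (-240) + (60) + (10) + (-64) + (32) + (-12) + (-2) = -216.
Reducing mod 7: -216 ≡ 1 (mod 7).
Since F(a, b, c) ≡ 1 ≠ 0 (mod 7), P does NOT lie on the curve.


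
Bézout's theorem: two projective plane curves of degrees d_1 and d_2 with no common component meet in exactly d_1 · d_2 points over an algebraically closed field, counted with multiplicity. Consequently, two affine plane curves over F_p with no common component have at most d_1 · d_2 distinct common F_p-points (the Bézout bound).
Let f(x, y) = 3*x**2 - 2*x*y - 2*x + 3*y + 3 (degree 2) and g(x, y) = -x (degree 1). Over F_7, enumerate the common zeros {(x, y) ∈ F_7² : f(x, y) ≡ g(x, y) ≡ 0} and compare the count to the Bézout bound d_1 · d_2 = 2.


Common zeros: {(0, 6)}; count = 1; Bézout bound = 2.

deg(f) = 2, deg(g) = 1, so Bézout bound = 2.
Scan x ∈ F_7. For each x, list the y ∈ F_7 with f(x, y) ≡ 0 and those with g(x, y) ≡ 0 (mod 7); the common zeros in that column are the intersection.
  x = 0: f ≡ 0 at y ∈ {6}; g ≡ 0 at y ∈ {0, 1, 2, 3, 4, 5, 6}; common: {6}.
  x = 1: f ≡ 0 at y ∈ {3}; g ≡ 0 at y ∈ ∅; common: ∅.
  x = 2: f ≡ 0 at y ∈ {4}; g ≡ 0 at y ∈ ∅; common: ∅.
  x = 3: f ≡ 0 at y ∈ {1}; g ≡ 0 at y ∈ ∅; common: ∅.
  x = 4: f ≡ 0 at y ∈ {3}; g ≡ 0 at y ∈ ∅; common: ∅.
  x = 5: f ≡ 0 at y ∈ ∅; g ≡ 0 at y ∈ ∅; common: ∅.
  x = 6: f ≡ 0 at y ∈ {4}; g ≡ 0 at y ∈ ∅; common: ∅.
Collecting: common zeros = {(0, 6)}, so the count is 1.
Comparison with the Bézout bound: 1 ≤ 2 = deg(f)·deg(g), as expected for curves with no common component (the affine F_7-count falls short of the bound because intersections may lie at infinity, over extension fields, or carry multiplicity).


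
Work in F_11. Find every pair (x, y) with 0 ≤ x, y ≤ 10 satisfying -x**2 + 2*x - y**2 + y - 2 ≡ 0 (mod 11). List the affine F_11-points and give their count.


Affine F_11-points: {(0, 5), (0, 7), (2, 5), (2, 7), (3, 3), (3, 9), (4, 4), (4, 8), (9, 4), (9, 8), (10, 3), (10, 9)}; count = 12.

For each of the 121 pairs (x, y) ∈ F_11², evaluate f(x, y) mod 11. Record the zeros.
  x = 0: [0↦9, 1↦9, 2↦7, 3↦3, 4↦8, 5↦0, 6↦1, 7↦0, 8↦8, 9↦3, 10↦7]  zeros at y ∈ {5, 7}
  x = 1: [0↦10, 1↦10, 2↦8, 3↦4, 4↦9, 5↦1, 6↦2, 7↦1, 8↦9, 9↦4, 10↦8]  zeros at y ∈ ∅
  x = 2: [0↦9, 1↦9, 2↦7, 3↦3, 4↦8, 5↦0, 6↦1, 7↦0, 8↦8, 9↦3, 10↦7]  zeros at y ∈ {5, 7}
  x = 3: [0↦6, 1↦6, 2↦4, 3↦0, 4↦5, 5↦8, 6↦9, 7↦8, 8↦5, 9↦0, 10↦4]  zeros at y ∈ {3, 9}
  x = 4: [0↦1, 1↦1, 2↦10, 3↦6, 4↦0, 5↦3, 6↦4, 7↦3, 8↦0, 9↦6, 10↦10]  zeros at y ∈ {4, 8}
  x = 5: [0↦5, 1↦5, 2↦3, 3↦10, 4↦4, 5↦7, 6↦8, 7↦7, 8↦4, 9↦10, 10↦3]  zeros at y ∈ ∅
  x = 6: [0↦7, 1↦7, 2↦5, 3↦1, 4↦6, 5↦9, 6↦10, 7↦9, 8↦6, 9↦1, 10↦5]  zeros at y ∈ ∅
  x = 7: [0↦7, 1↦7, 2↦5, 3↦1, 4↦6, 5↦9, 6↦10, 7↦9, 8↦6, 9↦1, 10↦5]  zeros at y ∈ ∅
  x = 8: [0↦5, 1↦5, 2↦3, 3↦10, 4↦4, 5↦7, 6↦8, 7↦7, 8↦4, 9↦10, 10↦3]  zeros at y ∈ ∅
  x = 9: [0↦1, 1↦1, 2↦10, 3↦6, 4↦0, 5↦3, 6↦4, 7↦3, 8↦0, 9↦6, 10↦10]  zeros at y ∈ {4, 8}
  x = 10: [0↦6, 1↦6, 2↦4, 3↦0, 4↦5, 5↦8, 6↦9, 7↦8, 8↦5, 9↦0, 10↦4]  zeros at y ∈ {3, 9}
Collecting zeros: affine points = {(0, 5), (0, 7), (2, 5), (2, 7), (3, 3), (3, 9), (4, 4), (4, 8), (9, 4), (9, 8), (10, 3), (10, 9)}.
Total count |C(F_11)_aff| = 12.


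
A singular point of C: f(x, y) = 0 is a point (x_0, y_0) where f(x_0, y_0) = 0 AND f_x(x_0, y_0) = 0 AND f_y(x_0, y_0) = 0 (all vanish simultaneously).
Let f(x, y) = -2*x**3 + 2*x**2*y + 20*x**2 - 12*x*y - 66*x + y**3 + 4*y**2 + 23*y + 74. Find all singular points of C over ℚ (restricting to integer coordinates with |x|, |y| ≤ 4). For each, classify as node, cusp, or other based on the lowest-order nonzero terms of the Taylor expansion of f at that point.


Singular points: {(3, -1)}; classification: cusp.

Compute partial derivatives:
  f_x = -6*x**2 + 4*x*y + 40*x - 12*y - 66.
  f_y = 2*x**2 - 12*x + 3*y**2 + 8*y + 23.
Scan x_0 ∈ {−4, ..., 4}. For each x_0, f_y(x_0, y) is a polynomial in y; find its integer roots y ∈ {−4, ..., 4}, then test f_x and f at those candidates.
  x = -4: f_y(-4, y) = 3*y**2 + 8*y + 103; no integer root y with |y| ≤ 4.
  x = -3: f_y(-3, y) = 3*y**2 + 8*y + 77; no integer root y with |y| ≤ 4.
  x = -2: f_y(-2, y) = 3*y**2 + 8*y + 55; no integer root y with |y| ≤ 4.
  x = -1: f_y(-1, y) = 3*y**2 + 8*y + 37; no integer root y with |y| ≤ 4.
  x = 0: f_y(0, y) = 3*y**2 + 8*y + 23; no integer root y with |y| ≤ 4.
  x = 1: f_y(1, y) = 3*y**2 + 8*y + 13; no integer root y with |y| ≤ 4.
  x = 2: f_y(2, y) = 3*y**2 + 8*y + 7; no integer root y with |y| ≤ 4.
  x = 3: f_y(3, y) = 3*y**2 + 8*y + 5; vanishes at y ∈ {-1}. (3, -1): f_x = 0, f = 0 — SINGULAR.
  x = 4: f_y(4, y) = 3*y**2 + 8*y + 7; no integer root y with |y| ≤ 4.
Only singular point on the grid: (3, -1).
Classify: substitute x = 3 + u, y = -1 + v and expand: f = -2*u**3 + 2*u**2*v + v**3 + v**2.
No constant or linear terms (consistent with a singular point). Quadratic part: v**2. Cubic part: -2*u**3 + 2*u**2*v + v**3.
The quadratic part v**2 is a perfect square, so there is a single (double) tangent line v = 0, i.e. y = -1. Restricting the cubic part to that line (v = 0) leaves -2*u**3 ≠ 0, so f is not divisible by v and the branch is v² ≈ 2*u**3 to lowest order — this is a cusp.
Classification: cusp.


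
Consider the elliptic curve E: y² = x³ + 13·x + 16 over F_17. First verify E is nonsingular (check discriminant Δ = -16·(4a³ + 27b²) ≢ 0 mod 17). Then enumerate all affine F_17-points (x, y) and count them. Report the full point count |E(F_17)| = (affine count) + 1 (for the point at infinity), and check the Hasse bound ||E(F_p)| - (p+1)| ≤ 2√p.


Affine points = {(0, 4), (0, 13), (1, 8), (1, 9), (2, 4), (2, 13), (4, 8), (4, 9), (5, 6), (5, 11), (6, 2), (6, 15), (7, 5), (7, 12), (12, 8), (12, 9), (13, 6), (13, 11), (14, 1), (14, 16), (15, 4), (15, 13), (16, 6), (16, 11)}; affine count = 24; |E(F_17)| = 25.

Discriminant check: Δ ∝ 4a³ + 27b² = 4·13³ + 27·16² = 4·2197 + 27·256 ≡ 9 (mod 17). Nonzero ⇒ E is nonsingular.
For each x ∈ F_17, compute rhs = x³ + 13·x + 16 mod 17, then count y ∈ F_17 with y² ≡ rhs.
  x = 0: rhs = 16, matching y values: 4, 13 (2 points).
  x = 1: rhs = 13, matching y values: 8, 9 (2 points).
  x = 2: rhs = 16, matching y values: 4, 13 (2 points).
  x = 3: rhs = 14, matching y values: none (0 points).
  x = 4: rhs = 13, matching y values: 8, 9 (2 points).
  x = 5: rhs = 2, matching y values: 6, 11 (2 points).
  x = 6: rhs = 4, matching y values: 2, 15 (2 points).
  x = 7: rhs = 8, matching y values: 5, 12 (2 points).
  x = 8: rhs = 3, matching y values: none (0 points).
  x = 9: rhs = 12, matching y values: none (0 points).
  x = 10: rhs = 7, matching y values: none (0 points).
  x = 11: rhs = 11, matching y values: none (0 points).
  x = 12: rhs = 13, matching y values: 8, 9 (2 points).
  x = 13: rhs = 2, matching y values: 6, 11 (2 points).
  x = 14: rhs = 1, matching y values: 1, 16 (2 points).
  x = 15: rhs = 16, matching y values: 4, 13 (2 points).
  x = 16: rhs = 2, matching y values: 6, 11 (2 points).
Total affine count: 24.
Full point count |E(F_17)| = 24 + 1 = 25.
Hasse bound: |25 − (17+1)| = |7| = 7 ≤ 2√17 ≈ 8.2462 ✓.
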